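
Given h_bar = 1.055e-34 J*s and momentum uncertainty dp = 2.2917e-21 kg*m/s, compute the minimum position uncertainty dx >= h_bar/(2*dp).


dx = h_bar / (2 * dp)
= 1.055e-34 / (2 * 2.2917e-21)
= 1.055e-34 / 4.5834e-21
= 2.3018e-14 m

2.3018e-14


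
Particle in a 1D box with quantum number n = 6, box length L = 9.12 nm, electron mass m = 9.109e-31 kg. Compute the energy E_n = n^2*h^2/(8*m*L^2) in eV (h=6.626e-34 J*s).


E = n^2 * h^2 / (8 * m * L^2)
= 6^2 * (6.626e-34)^2 / (8 * 9.109e-31 * (9.12e-9)^2)
= 36 * 4.3904e-67 / (8 * 9.109e-31 * 8.3174e-17)
= 2.6077e-20 J
= 0.1628 eV

0.1628


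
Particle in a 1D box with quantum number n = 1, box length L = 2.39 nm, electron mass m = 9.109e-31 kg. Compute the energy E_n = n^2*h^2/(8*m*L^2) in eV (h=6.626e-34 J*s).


E = n^2 * h^2 / (8 * m * L^2)
= 1^2 * (6.626e-34)^2 / (8 * 9.109e-31 * (2.39e-9)^2)
= 1 * 4.3904e-67 / (8 * 9.109e-31 * 5.7121e-18)
= 1.0547e-20 J
= 0.0658 eV

0.0658


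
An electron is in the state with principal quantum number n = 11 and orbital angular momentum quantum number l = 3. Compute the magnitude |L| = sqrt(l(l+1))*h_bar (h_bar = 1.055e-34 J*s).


L = sqrt(l*(l+1)) * h_bar
= sqrt(3 * 4) * 1.055e-34
= sqrt(12) * 1.055e-34
= 3.4641 * 1.055e-34
= 3.6546e-34 J*s

3.6546e-34


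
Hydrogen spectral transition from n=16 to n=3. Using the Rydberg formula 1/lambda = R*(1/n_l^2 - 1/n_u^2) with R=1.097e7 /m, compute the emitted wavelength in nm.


1/lambda = R * (1/n_l^2 - 1/n_u^2)
= 1.097e7 * (1/3^2 - 1/16^2)
= 1.097e7 * (0.111111 - 0.003906)
= 1.097e7 * 0.107205
= 1.1760e+06 /m
lambda = 1 / 1.1760e+06 = 850.3131 nm

850.3131


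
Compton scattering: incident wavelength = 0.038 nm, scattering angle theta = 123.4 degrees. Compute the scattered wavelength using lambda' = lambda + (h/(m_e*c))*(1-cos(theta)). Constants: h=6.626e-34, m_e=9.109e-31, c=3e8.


Compton wavelength: h/(m_e*c) = 2.4247e-12 m
d_lambda = 2.4247e-12 * (1 - cos(123.4 deg))
= 2.4247e-12 * 1.550481
= 3.7595e-12 m = 0.003759 nm
lambda' = 0.038 + 0.003759
= 0.041759 nm

0.041759


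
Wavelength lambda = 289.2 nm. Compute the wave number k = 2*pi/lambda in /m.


k = 2 * pi / lambda
= 6.2832 / (289.2e-9)
= 6.2832 / 2.8920e-07
= 2.1726e+07 /m

2.1726e+07


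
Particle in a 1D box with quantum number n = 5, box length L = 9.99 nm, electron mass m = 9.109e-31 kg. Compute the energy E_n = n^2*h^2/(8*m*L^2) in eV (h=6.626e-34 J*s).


E = n^2 * h^2 / (8 * m * L^2)
= 5^2 * (6.626e-34)^2 / (8 * 9.109e-31 * (9.99e-9)^2)
= 25 * 4.3904e-67 / (8 * 9.109e-31 * 9.9800e-17)
= 1.5092e-20 J
= 0.0942 eV

0.0942


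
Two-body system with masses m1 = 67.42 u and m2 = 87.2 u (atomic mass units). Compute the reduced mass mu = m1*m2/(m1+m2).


mu = m1 * m2 / (m1 + m2)
= 67.42 * 87.2 / (67.42 + 87.2)
= 5879.024 / 154.62
= 38.0224 u

38.0224


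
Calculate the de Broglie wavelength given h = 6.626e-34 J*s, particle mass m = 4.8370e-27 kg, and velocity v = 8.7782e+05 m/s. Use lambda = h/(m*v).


lambda = h / (m * v)
= 6.626e-34 / (4.8370e-27 * 8.7782e+05)
= 6.626e-34 / 4.2460e-21
= 1.5605e-13 m

1.5605e-13


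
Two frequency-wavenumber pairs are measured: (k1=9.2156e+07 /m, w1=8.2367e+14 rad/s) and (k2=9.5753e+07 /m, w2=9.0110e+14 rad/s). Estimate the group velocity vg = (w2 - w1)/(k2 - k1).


vg = (w2 - w1) / (k2 - k1)
= (9.0110e+14 - 8.2367e+14) / (9.5753e+07 - 9.2156e+07)
= 7.7430e+13 / 3.5970e+06
= 2.1526e+07 m/s

2.1526e+07


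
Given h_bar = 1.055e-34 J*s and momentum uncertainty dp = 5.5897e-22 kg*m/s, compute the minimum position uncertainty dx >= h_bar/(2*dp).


dx = h_bar / (2 * dp)
= 1.055e-34 / (2 * 5.5897e-22)
= 1.055e-34 / 1.1179e-21
= 9.4370e-14 m

9.4370e-14


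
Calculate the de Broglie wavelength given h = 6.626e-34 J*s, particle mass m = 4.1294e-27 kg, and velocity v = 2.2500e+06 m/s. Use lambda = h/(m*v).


lambda = h / (m * v)
= 6.626e-34 / (4.1294e-27 * 2.2500e+06)
= 6.626e-34 / 9.2911e-21
= 7.1315e-14 m

7.1315e-14


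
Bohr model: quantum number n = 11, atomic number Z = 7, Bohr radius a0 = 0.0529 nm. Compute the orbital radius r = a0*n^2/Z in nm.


r = a0 * n^2 / Z
= 0.0529 * 11^2 / 7
= 0.0529 * 121 / 7
= 0.9144 nm

0.9144


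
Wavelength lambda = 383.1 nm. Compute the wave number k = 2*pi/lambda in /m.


k = 2 * pi / lambda
= 6.2832 / (383.1e-9)
= 6.2832 / 3.8310e-07
= 1.6401e+07 /m

1.6401e+07


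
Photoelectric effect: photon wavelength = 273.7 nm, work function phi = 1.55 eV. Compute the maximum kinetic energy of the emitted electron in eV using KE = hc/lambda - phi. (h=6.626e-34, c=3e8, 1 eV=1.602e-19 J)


E_photon = hc / lambda
= (6.626e-34)(3e8) / (273.7e-9)
= 7.2627e-19 J
= 4.5335 eV
KE = E_photon - phi
= 4.5335 - 1.55
= 2.9835 eV

2.9835


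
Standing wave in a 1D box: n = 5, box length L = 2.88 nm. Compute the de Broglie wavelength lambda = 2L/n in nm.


lambda = 2L / n
= 2 * 2.88 / 5
= 5.76 / 5
= 1.152 nm

1.152


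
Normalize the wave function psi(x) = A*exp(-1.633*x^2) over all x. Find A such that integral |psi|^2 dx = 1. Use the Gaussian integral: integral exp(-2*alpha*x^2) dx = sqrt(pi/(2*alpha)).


integral |psi|^2 dx = A^2 * sqrt(pi/(2*alpha)) = 1
A^2 = sqrt(2*alpha/pi)
= sqrt(2 * 1.633 / pi)
= 1.019608
A = sqrt(1.019608)
= 1.0098

1.0098


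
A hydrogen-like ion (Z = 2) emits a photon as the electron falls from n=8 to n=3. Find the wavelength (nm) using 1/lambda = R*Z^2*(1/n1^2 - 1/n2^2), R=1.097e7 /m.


1/lambda = R * Z^2 * (1/n1^2 - 1/n2^2)
= 1.097e7 * 2^2 * (1/3^2 - 1/8^2)
= 1.097e7 * 4 * (0.111111 - 0.015625)
= 4.1899e+06 /m
lambda = 1 / 4.1899e+06
= 238.6674 nm

238.6674


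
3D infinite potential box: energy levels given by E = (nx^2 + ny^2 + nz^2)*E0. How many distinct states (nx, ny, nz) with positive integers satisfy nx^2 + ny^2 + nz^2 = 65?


Enumerate all (nx, ny, nz) with nx^2 + ny^2 + nz^2 = 65:
(2,5,6)
(2,6,5)
(5,2,6)
(5,6,2)
(6,2,5)
(6,5,2)
Total degeneracy = 6

6


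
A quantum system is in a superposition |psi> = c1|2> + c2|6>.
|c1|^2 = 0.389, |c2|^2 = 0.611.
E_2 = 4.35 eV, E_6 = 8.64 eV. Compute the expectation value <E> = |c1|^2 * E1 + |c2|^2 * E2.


<E> = |c1|^2 * E1 + |c2|^2 * E2
= 0.389 * 4.35 + 0.611 * 8.64
= 1.6921 + 5.279
= 6.9712 eV

6.9712


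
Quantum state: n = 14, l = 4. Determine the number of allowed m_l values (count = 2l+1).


m_l ranges from -l to +l in integer steps
So m_l goes from -4 to +4
Count = 2l + 1 = 2*4 + 1
= 9

9


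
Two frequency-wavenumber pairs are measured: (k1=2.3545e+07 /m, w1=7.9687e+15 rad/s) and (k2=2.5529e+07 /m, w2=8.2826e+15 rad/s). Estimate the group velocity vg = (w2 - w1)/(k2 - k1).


vg = (w2 - w1) / (k2 - k1)
= (8.2826e+15 - 7.9687e+15) / (2.5529e+07 - 2.3545e+07)
= 3.1390e+14 / 1.9840e+06
= 1.5822e+08 m/s

1.5822e+08


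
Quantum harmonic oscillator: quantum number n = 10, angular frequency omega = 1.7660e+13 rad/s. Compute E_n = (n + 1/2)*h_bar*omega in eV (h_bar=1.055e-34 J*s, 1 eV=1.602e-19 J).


E = (n + 1/2) * h_bar * omega
= (10 + 0.5) * 1.055e-34 * 1.7660e+13
= 10.5 * 1.8631e-21
= 1.9563e-20 J
= 0.1221 eV

0.1221


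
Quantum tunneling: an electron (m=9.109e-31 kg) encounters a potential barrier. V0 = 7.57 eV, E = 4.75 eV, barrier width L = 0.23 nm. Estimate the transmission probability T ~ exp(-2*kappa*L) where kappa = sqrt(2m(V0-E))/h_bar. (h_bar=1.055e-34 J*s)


V0 - E = 2.82 eV = 4.5176e-19 J
kappa = sqrt(2 * m * (V0-E)) / h_bar
= sqrt(2 * 9.109e-31 * 4.5176e-19) / 1.055e-34
= 8.5991e+09 /m
2*kappa*L = 2 * 8.5991e+09 * 0.23e-9
= 3.9556
T = exp(-3.9556) = 1.914732e-02

1.914732e-02


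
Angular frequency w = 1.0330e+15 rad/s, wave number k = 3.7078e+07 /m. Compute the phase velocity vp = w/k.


vp = w / k
= 1.0330e+15 / 3.7078e+07
= 2.7860e+07 m/s

2.7860e+07


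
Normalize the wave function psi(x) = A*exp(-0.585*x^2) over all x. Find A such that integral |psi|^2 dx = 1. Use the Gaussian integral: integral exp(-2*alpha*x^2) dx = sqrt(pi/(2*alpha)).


integral |psi|^2 dx = A^2 * sqrt(pi/(2*alpha)) = 1
A^2 = sqrt(2*alpha/pi)
= sqrt(2 * 0.585 / pi)
= 0.610264
A = sqrt(0.610264)
= 0.7812

0.7812


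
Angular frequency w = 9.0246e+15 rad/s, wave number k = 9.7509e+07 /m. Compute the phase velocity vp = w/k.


vp = w / k
= 9.0246e+15 / 9.7509e+07
= 9.2551e+07 m/s

9.2551e+07


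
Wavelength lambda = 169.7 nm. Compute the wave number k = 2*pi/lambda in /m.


k = 2 * pi / lambda
= 6.2832 / (169.7e-9)
= 6.2832 / 1.6970e-07
= 3.7025e+07 /m

3.7025e+07


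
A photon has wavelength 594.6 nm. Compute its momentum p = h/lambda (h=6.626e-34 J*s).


p = h / lambda
= 6.626e-34 / (594.6e-9)
= 6.626e-34 / 5.9460e-07
= 1.1144e-27 kg*m/s

1.1144e-27


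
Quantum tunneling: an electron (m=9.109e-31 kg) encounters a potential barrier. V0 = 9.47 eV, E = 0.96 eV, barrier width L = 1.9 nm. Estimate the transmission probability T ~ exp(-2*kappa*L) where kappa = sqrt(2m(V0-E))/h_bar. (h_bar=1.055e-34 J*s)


V0 - E = 8.51 eV = 1.3633e-18 J
kappa = sqrt(2 * m * (V0-E)) / h_bar
= sqrt(2 * 9.109e-31 * 1.3633e-18) / 1.055e-34
= 1.4938e+10 /m
2*kappa*L = 2 * 1.4938e+10 * 1.9e-9
= 56.7646
T = exp(-56.7646) = 2.225619e-25

2.225619e-25


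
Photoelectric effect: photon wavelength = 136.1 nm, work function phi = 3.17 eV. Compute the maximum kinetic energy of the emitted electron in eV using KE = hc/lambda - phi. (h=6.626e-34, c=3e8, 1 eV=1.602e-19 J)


E_photon = hc / lambda
= (6.626e-34)(3e8) / (136.1e-9)
= 1.4605e-18 J
= 9.117 eV
KE = E_photon - phi
= 9.117 - 3.17
= 5.947 eV

5.947


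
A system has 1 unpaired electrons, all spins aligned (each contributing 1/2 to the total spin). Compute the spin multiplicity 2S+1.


Total spin S = N * (1/2) = 1 * 0.5 = 0.5
Spin multiplicity = 2S + 1
= 2 * 0.5 + 1
= 2

2


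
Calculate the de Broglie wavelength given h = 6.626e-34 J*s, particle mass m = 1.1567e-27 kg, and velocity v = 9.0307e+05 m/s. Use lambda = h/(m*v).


lambda = h / (m * v)
= 6.626e-34 / (1.1567e-27 * 9.0307e+05)
= 6.626e-34 / 1.0446e-21
= 6.3432e-13 m

6.3432e-13


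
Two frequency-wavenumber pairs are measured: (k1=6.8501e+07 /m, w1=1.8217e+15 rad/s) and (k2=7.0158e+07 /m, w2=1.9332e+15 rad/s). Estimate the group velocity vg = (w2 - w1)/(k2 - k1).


vg = (w2 - w1) / (k2 - k1)
= (1.9332e+15 - 1.8217e+15) / (7.0158e+07 - 6.8501e+07)
= 1.1150e+14 / 1.6570e+06
= 6.7290e+07 m/s

6.7290e+07


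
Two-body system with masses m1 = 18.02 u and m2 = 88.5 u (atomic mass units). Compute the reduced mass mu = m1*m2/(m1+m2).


mu = m1 * m2 / (m1 + m2)
= 18.02 * 88.5 / (18.02 + 88.5)
= 1594.77 / 106.52
= 14.9716 u

14.9716


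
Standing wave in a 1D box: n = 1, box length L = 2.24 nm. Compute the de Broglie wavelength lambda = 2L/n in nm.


lambda = 2L / n
= 2 * 2.24 / 1
= 4.48 / 1
= 4.48 nm

4.48


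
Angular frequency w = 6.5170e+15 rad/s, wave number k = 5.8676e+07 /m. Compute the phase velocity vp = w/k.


vp = w / k
= 6.5170e+15 / 5.8676e+07
= 1.1107e+08 m/s

1.1107e+08


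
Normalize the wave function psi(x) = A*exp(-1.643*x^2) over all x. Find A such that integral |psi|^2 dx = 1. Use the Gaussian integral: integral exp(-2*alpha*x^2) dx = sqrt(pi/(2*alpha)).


integral |psi|^2 dx = A^2 * sqrt(pi/(2*alpha)) = 1
A^2 = sqrt(2*alpha/pi)
= sqrt(2 * 1.643 / pi)
= 1.022725
A = sqrt(1.022725)
= 1.0113

1.0113


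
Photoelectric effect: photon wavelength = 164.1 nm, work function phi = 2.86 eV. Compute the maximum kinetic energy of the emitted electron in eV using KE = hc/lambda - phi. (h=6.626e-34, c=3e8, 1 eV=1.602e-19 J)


E_photon = hc / lambda
= (6.626e-34)(3e8) / (164.1e-9)
= 1.2113e-18 J
= 7.5614 eV
KE = E_photon - phi
= 7.5614 - 2.86
= 4.7014 eV

4.7014


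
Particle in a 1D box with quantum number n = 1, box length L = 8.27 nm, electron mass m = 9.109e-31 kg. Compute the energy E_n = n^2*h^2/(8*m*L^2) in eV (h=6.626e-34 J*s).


E = n^2 * h^2 / (8 * m * L^2)
= 1^2 * (6.626e-34)^2 / (8 * 9.109e-31 * (8.27e-9)^2)
= 1 * 4.3904e-67 / (8 * 9.109e-31 * 6.8393e-17)
= 8.8091e-22 J
= 0.0055 eV

0.0055


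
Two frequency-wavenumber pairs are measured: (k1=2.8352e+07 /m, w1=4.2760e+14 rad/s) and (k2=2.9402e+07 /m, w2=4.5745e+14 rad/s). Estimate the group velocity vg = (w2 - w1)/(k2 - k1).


vg = (w2 - w1) / (k2 - k1)
= (4.5745e+14 - 4.2760e+14) / (2.9402e+07 - 2.8352e+07)
= 2.9850e+13 / 1.0500e+06
= 2.8429e+07 m/s

2.8429e+07


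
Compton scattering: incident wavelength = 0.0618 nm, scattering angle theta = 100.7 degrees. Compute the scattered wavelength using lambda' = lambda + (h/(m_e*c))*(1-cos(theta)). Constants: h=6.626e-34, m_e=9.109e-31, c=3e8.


Compton wavelength: h/(m_e*c) = 2.4247e-12 m
d_lambda = 2.4247e-12 * (1 - cos(100.7 deg))
= 2.4247e-12 * 1.185667
= 2.8749e-12 m = 0.002875 nm
lambda' = 0.0618 + 0.002875
= 0.064675 nm

0.064675


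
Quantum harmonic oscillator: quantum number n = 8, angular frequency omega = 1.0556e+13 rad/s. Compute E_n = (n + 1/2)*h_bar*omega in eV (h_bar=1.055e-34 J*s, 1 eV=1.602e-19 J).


E = (n + 1/2) * h_bar * omega
= (8 + 0.5) * 1.055e-34 * 1.0556e+13
= 8.5 * 1.1137e-21
= 9.4661e-21 J
= 0.0591 eV

0.0591


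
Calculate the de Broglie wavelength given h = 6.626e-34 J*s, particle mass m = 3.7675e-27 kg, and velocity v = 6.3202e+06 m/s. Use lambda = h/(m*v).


lambda = h / (m * v)
= 6.626e-34 / (3.7675e-27 * 6.3202e+06)
= 6.626e-34 / 2.3811e-20
= 2.7827e-14 m

2.7827e-14


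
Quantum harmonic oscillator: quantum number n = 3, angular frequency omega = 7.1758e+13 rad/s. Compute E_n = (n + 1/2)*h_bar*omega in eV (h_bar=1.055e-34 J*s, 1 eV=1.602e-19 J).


E = (n + 1/2) * h_bar * omega
= (3 + 0.5) * 1.055e-34 * 7.1758e+13
= 3.5 * 7.5705e-21
= 2.6497e-20 J
= 0.1654 eV

0.1654


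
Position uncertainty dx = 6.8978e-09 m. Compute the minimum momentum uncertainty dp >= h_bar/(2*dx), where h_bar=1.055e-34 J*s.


dp = h_bar / (2 * dx)
= 1.055e-34 / (2 * 6.8978e-09)
= 1.055e-34 / 1.3796e-08
= 7.6474e-27 kg*m/s

7.6474e-27


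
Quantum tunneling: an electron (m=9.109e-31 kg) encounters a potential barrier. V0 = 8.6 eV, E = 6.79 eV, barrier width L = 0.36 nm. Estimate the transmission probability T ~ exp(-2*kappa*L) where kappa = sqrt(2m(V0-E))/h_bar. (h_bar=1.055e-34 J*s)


V0 - E = 1.81 eV = 2.8996e-19 J
kappa = sqrt(2 * m * (V0-E)) / h_bar
= sqrt(2 * 9.109e-31 * 2.8996e-19) / 1.055e-34
= 6.8892e+09 /m
2*kappa*L = 2 * 6.8892e+09 * 0.36e-9
= 4.9602
T = exp(-4.9602) = 7.011386e-03

7.011386e-03


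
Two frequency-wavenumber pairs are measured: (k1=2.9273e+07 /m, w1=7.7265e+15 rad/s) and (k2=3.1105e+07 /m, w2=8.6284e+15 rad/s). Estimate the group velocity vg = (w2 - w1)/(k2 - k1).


vg = (w2 - w1) / (k2 - k1)
= (8.6284e+15 - 7.7265e+15) / (3.1105e+07 - 2.9273e+07)
= 9.0190e+14 / 1.8320e+06
= 4.9230e+08 m/s

4.9230e+08


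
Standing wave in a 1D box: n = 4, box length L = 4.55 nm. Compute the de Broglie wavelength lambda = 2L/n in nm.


lambda = 2L / n
= 2 * 4.55 / 4
= 9.1 / 4
= 2.275 nm

2.275


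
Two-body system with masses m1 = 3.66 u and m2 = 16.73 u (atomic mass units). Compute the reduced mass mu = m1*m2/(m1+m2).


mu = m1 * m2 / (m1 + m2)
= 3.66 * 16.73 / (3.66 + 16.73)
= 61.2318 / 20.39
= 3.003 u

3.003


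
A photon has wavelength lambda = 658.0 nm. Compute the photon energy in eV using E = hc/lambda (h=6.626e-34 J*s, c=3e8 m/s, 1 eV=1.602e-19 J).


E = hc / lambda
= (6.626e-34)(3e8) / (658.0e-9)
= 1.9878e-25 / 6.5800e-07
= 3.0210e-19 J
Converting to eV: 3.0210e-19 / 1.602e-19
= 1.8858 eV

1.8858


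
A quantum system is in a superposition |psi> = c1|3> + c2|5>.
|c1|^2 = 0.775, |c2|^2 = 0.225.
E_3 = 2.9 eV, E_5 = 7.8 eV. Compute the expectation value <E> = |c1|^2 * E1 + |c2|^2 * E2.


<E> = |c1|^2 * E1 + |c2|^2 * E2
= 0.775 * 2.9 + 0.225 * 7.8
= 2.2475 + 1.755
= 4.0025 eV

4.0025


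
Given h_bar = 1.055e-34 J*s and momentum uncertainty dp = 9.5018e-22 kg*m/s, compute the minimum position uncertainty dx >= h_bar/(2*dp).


dx = h_bar / (2 * dp)
= 1.055e-34 / (2 * 9.5018e-22)
= 1.055e-34 / 1.9004e-21
= 5.5516e-14 m

5.5516e-14


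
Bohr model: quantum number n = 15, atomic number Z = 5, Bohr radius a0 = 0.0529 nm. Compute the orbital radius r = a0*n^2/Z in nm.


r = a0 * n^2 / Z
= 0.0529 * 15^2 / 5
= 0.0529 * 225 / 5
= 2.3805 nm

2.3805


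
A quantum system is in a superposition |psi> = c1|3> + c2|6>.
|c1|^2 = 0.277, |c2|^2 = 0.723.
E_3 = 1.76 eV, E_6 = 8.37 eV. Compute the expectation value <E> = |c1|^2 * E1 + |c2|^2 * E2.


<E> = |c1|^2 * E1 + |c2|^2 * E2
= 0.277 * 1.76 + 0.723 * 8.37
= 0.4875 + 6.0515
= 6.539 eV

6.539


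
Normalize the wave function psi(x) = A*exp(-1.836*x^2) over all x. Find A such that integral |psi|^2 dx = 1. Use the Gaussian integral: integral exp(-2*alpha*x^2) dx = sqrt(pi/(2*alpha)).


integral |psi|^2 dx = A^2 * sqrt(pi/(2*alpha)) = 1
A^2 = sqrt(2*alpha/pi)
= sqrt(2 * 1.836 / pi)
= 1.081126
A = sqrt(1.081126)
= 1.0398

1.0398


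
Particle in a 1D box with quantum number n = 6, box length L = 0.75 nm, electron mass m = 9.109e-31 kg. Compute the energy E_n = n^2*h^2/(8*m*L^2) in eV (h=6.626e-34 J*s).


E = n^2 * h^2 / (8 * m * L^2)
= 6^2 * (6.626e-34)^2 / (8 * 9.109e-31 * (0.75e-9)^2)
= 36 * 4.3904e-67 / (8 * 9.109e-31 * 5.6250e-19)
= 3.8559e-18 J
= 24.0691 eV

24.0691


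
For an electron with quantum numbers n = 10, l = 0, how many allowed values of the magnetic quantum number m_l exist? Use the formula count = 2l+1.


m_l ranges from -l to +l in integer steps
So m_l goes from -0 to +0
Count = 2l + 1 = 2*0 + 1
= 1

1


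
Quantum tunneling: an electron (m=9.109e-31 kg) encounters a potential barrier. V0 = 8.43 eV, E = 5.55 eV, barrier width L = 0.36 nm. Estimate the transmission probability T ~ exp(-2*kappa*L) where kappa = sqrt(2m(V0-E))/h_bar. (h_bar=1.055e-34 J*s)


V0 - E = 2.88 eV = 4.6138e-19 J
kappa = sqrt(2 * m * (V0-E)) / h_bar
= sqrt(2 * 9.109e-31 * 4.6138e-19) / 1.055e-34
= 8.6901e+09 /m
2*kappa*L = 2 * 8.6901e+09 * 0.36e-9
= 6.2569
T = exp(-6.2569) = 1.917217e-03

1.917217e-03


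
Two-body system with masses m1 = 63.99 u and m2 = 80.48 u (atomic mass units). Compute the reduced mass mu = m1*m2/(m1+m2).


mu = m1 * m2 / (m1 + m2)
= 63.99 * 80.48 / (63.99 + 80.48)
= 5149.9152 / 144.47
= 35.647 u

35.647


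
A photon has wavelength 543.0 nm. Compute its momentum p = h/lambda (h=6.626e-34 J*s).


p = h / lambda
= 6.626e-34 / (543.0e-9)
= 6.626e-34 / 5.4300e-07
= 1.2203e-27 kg*m/s

1.2203e-27


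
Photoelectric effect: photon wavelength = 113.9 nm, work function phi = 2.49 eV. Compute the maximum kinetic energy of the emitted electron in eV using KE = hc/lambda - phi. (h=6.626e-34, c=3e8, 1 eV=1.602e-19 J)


E_photon = hc / lambda
= (6.626e-34)(3e8) / (113.9e-9)
= 1.7452e-18 J
= 10.894 eV
KE = E_photon - phi
= 10.894 - 2.49
= 8.404 eV

8.404


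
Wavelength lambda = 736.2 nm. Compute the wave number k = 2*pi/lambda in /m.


k = 2 * pi / lambda
= 6.2832 / (736.2e-9)
= 6.2832 / 7.3620e-07
= 8.5346e+06 /m

8.5346e+06


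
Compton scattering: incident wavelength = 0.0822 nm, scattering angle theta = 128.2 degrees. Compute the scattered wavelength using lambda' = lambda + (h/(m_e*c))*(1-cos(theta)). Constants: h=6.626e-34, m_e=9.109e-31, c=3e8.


Compton wavelength: h/(m_e*c) = 2.4247e-12 m
d_lambda = 2.4247e-12 * (1 - cos(128.2 deg))
= 2.4247e-12 * 1.618408
= 3.9242e-12 m = 0.003924 nm
lambda' = 0.0822 + 0.003924
= 0.086124 nm

0.086124


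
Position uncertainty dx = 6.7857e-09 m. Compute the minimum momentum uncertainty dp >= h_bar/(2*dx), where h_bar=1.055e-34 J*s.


dp = h_bar / (2 * dx)
= 1.055e-34 / (2 * 6.7857e-09)
= 1.055e-34 / 1.3571e-08
= 7.7737e-27 kg*m/s

7.7737e-27


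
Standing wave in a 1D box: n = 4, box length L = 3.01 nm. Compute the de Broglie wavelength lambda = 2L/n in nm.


lambda = 2L / n
= 2 * 3.01 / 4
= 6.02 / 4
= 1.505 nm

1.505


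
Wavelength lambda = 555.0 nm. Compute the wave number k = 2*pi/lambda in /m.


k = 2 * pi / lambda
= 6.2832 / (555.0e-9)
= 6.2832 / 5.5500e-07
= 1.1321e+07 /m

1.1321e+07


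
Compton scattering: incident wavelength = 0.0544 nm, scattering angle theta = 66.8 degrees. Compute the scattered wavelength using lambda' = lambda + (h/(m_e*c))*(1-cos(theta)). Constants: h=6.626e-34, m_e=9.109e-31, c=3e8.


Compton wavelength: h/(m_e*c) = 2.4247e-12 m
d_lambda = 2.4247e-12 * (1 - cos(66.8 deg))
= 2.4247e-12 * 0.606058
= 1.4695e-12 m = 0.00147 nm
lambda' = 0.0544 + 0.00147
= 0.05587 nm

0.05587


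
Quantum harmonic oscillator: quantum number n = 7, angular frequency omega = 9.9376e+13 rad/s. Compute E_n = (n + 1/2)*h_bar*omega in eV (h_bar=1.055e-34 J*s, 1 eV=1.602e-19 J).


E = (n + 1/2) * h_bar * omega
= (7 + 0.5) * 1.055e-34 * 9.9376e+13
= 7.5 * 1.0484e-20
= 7.8631e-20 J
= 0.4908 eV

0.4908


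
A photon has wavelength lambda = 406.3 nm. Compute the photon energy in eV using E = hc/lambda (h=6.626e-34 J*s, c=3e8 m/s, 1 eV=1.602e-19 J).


E = hc / lambda
= (6.626e-34)(3e8) / (406.3e-9)
= 1.9878e-25 / 4.0630e-07
= 4.8924e-19 J
Converting to eV: 4.8924e-19 / 1.602e-19
= 3.054 eV

3.054


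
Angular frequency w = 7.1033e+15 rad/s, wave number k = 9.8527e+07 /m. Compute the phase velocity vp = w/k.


vp = w / k
= 7.1033e+15 / 9.8527e+07
= 7.2095e+07 m/s

7.2095e+07


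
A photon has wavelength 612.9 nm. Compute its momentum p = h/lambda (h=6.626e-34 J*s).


p = h / lambda
= 6.626e-34 / (612.9e-9)
= 6.626e-34 / 6.1290e-07
= 1.0811e-27 kg*m/s

1.0811e-27


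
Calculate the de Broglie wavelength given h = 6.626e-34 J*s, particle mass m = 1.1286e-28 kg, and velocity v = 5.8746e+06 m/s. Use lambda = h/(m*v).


lambda = h / (m * v)
= 6.626e-34 / (1.1286e-28 * 5.8746e+06)
= 6.626e-34 / 6.6301e-22
= 9.9939e-13 m

9.9939e-13


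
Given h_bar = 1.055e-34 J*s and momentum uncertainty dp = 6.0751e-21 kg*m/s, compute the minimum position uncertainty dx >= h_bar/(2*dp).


dx = h_bar / (2 * dp)
= 1.055e-34 / (2 * 6.0751e-21)
= 1.055e-34 / 1.2150e-20
= 8.6830e-15 m

8.6830e-15


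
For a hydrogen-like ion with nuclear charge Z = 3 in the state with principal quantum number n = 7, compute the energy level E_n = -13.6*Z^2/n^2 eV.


E_n = -13.6 * Z^2 / n^2
= -13.6 * 3^2 / 7^2
= -13.6 * 9 / 49
= -2.498 eV

-2.498


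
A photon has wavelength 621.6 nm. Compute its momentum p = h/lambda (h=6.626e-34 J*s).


p = h / lambda
= 6.626e-34 / (621.6e-9)
= 6.626e-34 / 6.2160e-07
= 1.0660e-27 kg*m/s

1.0660e-27


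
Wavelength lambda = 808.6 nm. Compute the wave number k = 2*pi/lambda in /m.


k = 2 * pi / lambda
= 6.2832 / (808.6e-9)
= 6.2832 / 8.0860e-07
= 7.7704e+06 /m

7.7704e+06


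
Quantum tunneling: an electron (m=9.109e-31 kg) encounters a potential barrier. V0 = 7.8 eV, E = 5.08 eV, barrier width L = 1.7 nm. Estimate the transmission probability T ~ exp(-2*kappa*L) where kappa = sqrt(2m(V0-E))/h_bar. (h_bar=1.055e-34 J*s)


V0 - E = 2.72 eV = 4.3574e-19 J
kappa = sqrt(2 * m * (V0-E)) / h_bar
= sqrt(2 * 9.109e-31 * 4.3574e-19) / 1.055e-34
= 8.4453e+09 /m
2*kappa*L = 2 * 8.4453e+09 * 1.7e-9
= 28.7139
T = exp(-28.7139) = 3.386119e-13

3.386119e-13


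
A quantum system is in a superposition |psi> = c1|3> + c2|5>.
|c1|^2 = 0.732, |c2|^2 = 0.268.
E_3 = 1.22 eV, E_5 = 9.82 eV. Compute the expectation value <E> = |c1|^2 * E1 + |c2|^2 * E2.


<E> = |c1|^2 * E1 + |c2|^2 * E2
= 0.732 * 1.22 + 0.268 * 9.82
= 0.893 + 2.6318
= 3.5248 eV

3.5248


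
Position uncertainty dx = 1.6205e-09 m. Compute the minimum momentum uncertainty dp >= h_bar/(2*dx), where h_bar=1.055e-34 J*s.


dp = h_bar / (2 * dx)
= 1.055e-34 / (2 * 1.6205e-09)
= 1.055e-34 / 3.2410e-09
= 3.2552e-26 kg*m/s

3.2552e-26


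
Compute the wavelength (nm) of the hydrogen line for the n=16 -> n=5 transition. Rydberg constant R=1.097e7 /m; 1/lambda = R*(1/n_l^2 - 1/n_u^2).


1/lambda = R * (1/n_l^2 - 1/n_u^2)
= 1.097e7 * (1/5^2 - 1/16^2)
= 1.097e7 * (0.04 - 0.003906)
= 1.097e7 * 0.036094
= 3.9595e+05 /m
lambda = 1 / 3.9595e+05 = 2525.5814 nm

2525.5814


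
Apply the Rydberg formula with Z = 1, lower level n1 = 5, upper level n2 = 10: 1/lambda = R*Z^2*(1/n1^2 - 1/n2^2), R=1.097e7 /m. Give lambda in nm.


1/lambda = R * Z^2 * (1/n1^2 - 1/n2^2)
= 1.097e7 * 1^2 * (1/5^2 - 1/10^2)
= 1.097e7 * 1 * (0.04 - 0.01)
= 3.2910e+05 /m
lambda = 1 / 3.2910e+05
= 3038.5901 nm

3038.5901


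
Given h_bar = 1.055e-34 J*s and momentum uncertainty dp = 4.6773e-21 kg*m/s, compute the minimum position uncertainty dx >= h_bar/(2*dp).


dx = h_bar / (2 * dp)
= 1.055e-34 / (2 * 4.6773e-21)
= 1.055e-34 / 9.3546e-21
= 1.1278e-14 m

1.1278e-14


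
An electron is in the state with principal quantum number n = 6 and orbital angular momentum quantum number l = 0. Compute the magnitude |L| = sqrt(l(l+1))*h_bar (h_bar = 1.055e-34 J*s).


L = sqrt(l*(l+1)) * h_bar
= sqrt(0 * 1) * 1.055e-34
= sqrt(0) * 1.055e-34
= 0.0 * 1.055e-34
= 0.0000e+00 J*s

0.0000e+00


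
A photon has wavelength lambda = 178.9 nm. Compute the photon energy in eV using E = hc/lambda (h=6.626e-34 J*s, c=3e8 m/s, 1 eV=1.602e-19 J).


E = hc / lambda
= (6.626e-34)(3e8) / (178.9e-9)
= 1.9878e-25 / 1.7890e-07
= 1.1111e-18 J
Converting to eV: 1.1111e-18 / 1.602e-19
= 6.9359 eV

6.9359


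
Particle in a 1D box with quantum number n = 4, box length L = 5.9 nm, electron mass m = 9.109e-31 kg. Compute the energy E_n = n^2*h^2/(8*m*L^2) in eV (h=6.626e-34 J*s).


E = n^2 * h^2 / (8 * m * L^2)
= 4^2 * (6.626e-34)^2 / (8 * 9.109e-31 * (5.9e-9)^2)
= 16 * 4.3904e-67 / (8 * 9.109e-31 * 3.4810e-17)
= 2.7692e-20 J
= 0.1729 eV

0.1729


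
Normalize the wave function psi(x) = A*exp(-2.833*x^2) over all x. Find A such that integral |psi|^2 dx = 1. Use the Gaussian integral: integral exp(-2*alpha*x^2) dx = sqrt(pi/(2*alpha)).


integral |psi|^2 dx = A^2 * sqrt(pi/(2*alpha)) = 1
A^2 = sqrt(2*alpha/pi)
= sqrt(2 * 2.833 / pi)
= 1.342961
A = sqrt(1.342961)
= 1.1589

1.1589


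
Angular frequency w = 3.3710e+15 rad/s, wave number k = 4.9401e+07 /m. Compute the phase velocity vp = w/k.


vp = w / k
= 3.3710e+15 / 4.9401e+07
= 6.8237e+07 m/s

6.8237e+07


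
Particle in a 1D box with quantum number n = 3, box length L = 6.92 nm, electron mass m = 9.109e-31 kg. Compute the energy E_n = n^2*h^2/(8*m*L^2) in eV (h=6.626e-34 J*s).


E = n^2 * h^2 / (8 * m * L^2)
= 3^2 * (6.626e-34)^2 / (8 * 9.109e-31 * (6.92e-9)^2)
= 9 * 4.3904e-67 / (8 * 9.109e-31 * 4.7886e-17)
= 1.1323e-20 J
= 0.0707 eV

0.0707


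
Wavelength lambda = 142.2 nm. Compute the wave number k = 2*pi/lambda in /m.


k = 2 * pi / lambda
= 6.2832 / (142.2e-9)
= 6.2832 / 1.4220e-07
= 4.4186e+07 /m

4.4186e+07


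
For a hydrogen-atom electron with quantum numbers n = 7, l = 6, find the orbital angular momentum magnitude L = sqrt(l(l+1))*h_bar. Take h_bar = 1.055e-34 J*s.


L = sqrt(l*(l+1)) * h_bar
= sqrt(6 * 7) * 1.055e-34
= sqrt(42) * 1.055e-34
= 6.4807 * 1.055e-34
= 6.8372e-34 J*s

6.8372e-34


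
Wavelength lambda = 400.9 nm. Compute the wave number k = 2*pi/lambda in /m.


k = 2 * pi / lambda
= 6.2832 / (400.9e-9)
= 6.2832 / 4.0090e-07
= 1.5673e+07 /m

1.5673e+07


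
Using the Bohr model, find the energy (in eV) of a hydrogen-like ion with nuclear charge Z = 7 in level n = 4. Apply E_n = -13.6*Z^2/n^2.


E_n = -13.6 * Z^2 / n^2
= -13.6 * 7^2 / 4^2
= -13.6 * 49 / 16
= -41.65 eV

-41.65


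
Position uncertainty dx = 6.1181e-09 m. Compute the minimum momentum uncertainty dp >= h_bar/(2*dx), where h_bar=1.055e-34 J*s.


dp = h_bar / (2 * dx)
= 1.055e-34 / (2 * 6.1181e-09)
= 1.055e-34 / 1.2236e-08
= 8.6220e-27 kg*m/s

8.6220e-27


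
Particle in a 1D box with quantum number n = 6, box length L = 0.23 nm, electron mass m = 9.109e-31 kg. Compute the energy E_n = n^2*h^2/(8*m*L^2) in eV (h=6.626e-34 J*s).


E = n^2 * h^2 / (8 * m * L^2)
= 6^2 * (6.626e-34)^2 / (8 * 9.109e-31 * (0.23e-9)^2)
= 36 * 4.3904e-67 / (8 * 9.109e-31 * 5.2900e-20)
= 4.1000e-17 J
= 255.9331 eV

255.9331


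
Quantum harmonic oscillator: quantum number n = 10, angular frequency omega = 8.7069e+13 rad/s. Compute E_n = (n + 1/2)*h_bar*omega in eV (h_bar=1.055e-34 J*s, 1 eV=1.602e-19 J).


E = (n + 1/2) * h_bar * omega
= (10 + 0.5) * 1.055e-34 * 8.7069e+13
= 10.5 * 9.1858e-21
= 9.6451e-20 J
= 0.6021 eV

0.6021


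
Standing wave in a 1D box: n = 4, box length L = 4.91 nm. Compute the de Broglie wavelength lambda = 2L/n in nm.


lambda = 2L / n
= 2 * 4.91 / 4
= 9.82 / 4
= 2.455 nm

2.455


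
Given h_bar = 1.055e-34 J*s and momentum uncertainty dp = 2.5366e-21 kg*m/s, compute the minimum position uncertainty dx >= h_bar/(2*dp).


dx = h_bar / (2 * dp)
= 1.055e-34 / (2 * 2.5366e-21)
= 1.055e-34 / 5.0732e-21
= 2.0796e-14 m

2.0796e-14


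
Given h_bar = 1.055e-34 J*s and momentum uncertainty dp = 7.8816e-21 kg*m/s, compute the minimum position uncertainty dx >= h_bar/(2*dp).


dx = h_bar / (2 * dp)
= 1.055e-34 / (2 * 7.8816e-21)
= 1.055e-34 / 1.5763e-20
= 6.6928e-15 m

6.6928e-15


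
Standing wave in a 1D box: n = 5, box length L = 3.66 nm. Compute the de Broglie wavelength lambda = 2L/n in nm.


lambda = 2L / n
= 2 * 3.66 / 5
= 7.32 / 5
= 1.464 nm

1.464


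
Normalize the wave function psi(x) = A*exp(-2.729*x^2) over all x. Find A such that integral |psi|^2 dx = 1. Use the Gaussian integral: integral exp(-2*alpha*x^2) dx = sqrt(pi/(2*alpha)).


integral |psi|^2 dx = A^2 * sqrt(pi/(2*alpha)) = 1
A^2 = sqrt(2*alpha/pi)
= sqrt(2 * 2.729 / pi)
= 1.31808
A = sqrt(1.31808)
= 1.1481

1.1481


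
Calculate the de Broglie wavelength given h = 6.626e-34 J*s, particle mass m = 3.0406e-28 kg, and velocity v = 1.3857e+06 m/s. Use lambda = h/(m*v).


lambda = h / (m * v)
= 6.626e-34 / (3.0406e-28 * 1.3857e+06)
= 6.626e-34 / 4.2134e-22
= 1.5726e-12 m

1.5726e-12


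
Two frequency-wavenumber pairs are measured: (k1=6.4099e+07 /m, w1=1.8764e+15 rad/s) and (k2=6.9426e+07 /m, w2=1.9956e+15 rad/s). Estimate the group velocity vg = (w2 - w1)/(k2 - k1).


vg = (w2 - w1) / (k2 - k1)
= (1.9956e+15 - 1.8764e+15) / (6.9426e+07 - 6.4099e+07)
= 1.1920e+14 / 5.3270e+06
= 2.2377e+07 m/s

2.2377e+07


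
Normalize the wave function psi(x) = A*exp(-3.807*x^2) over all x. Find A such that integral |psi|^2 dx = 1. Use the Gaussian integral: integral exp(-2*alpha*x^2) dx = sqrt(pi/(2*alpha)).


integral |psi|^2 dx = A^2 * sqrt(pi/(2*alpha)) = 1
A^2 = sqrt(2*alpha/pi)
= sqrt(2 * 3.807 / pi)
= 1.556795
A = sqrt(1.556795)
= 1.2477

1.2477


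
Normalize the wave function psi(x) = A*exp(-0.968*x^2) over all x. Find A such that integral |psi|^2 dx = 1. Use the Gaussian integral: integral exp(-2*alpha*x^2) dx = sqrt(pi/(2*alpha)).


integral |psi|^2 dx = A^2 * sqrt(pi/(2*alpha)) = 1
A^2 = sqrt(2*alpha/pi)
= sqrt(2 * 0.968 / pi)
= 0.785015
A = sqrt(0.785015)
= 0.886

0.886


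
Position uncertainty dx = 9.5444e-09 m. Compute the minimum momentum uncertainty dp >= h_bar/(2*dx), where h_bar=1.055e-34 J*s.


dp = h_bar / (2 * dx)
= 1.055e-34 / (2 * 9.5444e-09)
= 1.055e-34 / 1.9089e-08
= 5.5268e-27 kg*m/s

5.5268e-27


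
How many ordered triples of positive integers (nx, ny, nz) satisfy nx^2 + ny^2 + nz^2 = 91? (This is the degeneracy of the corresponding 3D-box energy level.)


Enumerate all (nx, ny, nz) with nx^2 + ny^2 + nz^2 = 91:
(1,3,9)
(1,9,3)
(3,1,9)
(3,9,1)
(9,1,3)
(9,3,1)
Total degeneracy = 6

6


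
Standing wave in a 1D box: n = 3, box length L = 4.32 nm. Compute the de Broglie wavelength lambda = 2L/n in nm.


lambda = 2L / n
= 2 * 4.32 / 3
= 8.64 / 3
= 2.88 nm

2.88


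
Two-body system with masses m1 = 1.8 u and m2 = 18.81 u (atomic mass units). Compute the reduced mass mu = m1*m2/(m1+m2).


mu = m1 * m2 / (m1 + m2)
= 1.8 * 18.81 / (1.8 + 18.81)
= 33.858 / 20.61
= 1.6428 u

1.6428


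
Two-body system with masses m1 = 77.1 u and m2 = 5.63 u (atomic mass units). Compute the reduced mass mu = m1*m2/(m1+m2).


mu = m1 * m2 / (m1 + m2)
= 77.1 * 5.63 / (77.1 + 5.63)
= 434.073 / 82.73
= 5.2469 u

5.2469


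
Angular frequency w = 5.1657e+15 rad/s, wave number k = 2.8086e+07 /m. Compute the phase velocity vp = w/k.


vp = w / k
= 5.1657e+15 / 2.8086e+07
= 1.8392e+08 m/s

1.8392e+08


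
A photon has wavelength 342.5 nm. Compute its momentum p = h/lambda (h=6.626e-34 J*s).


p = h / lambda
= 6.626e-34 / (342.5e-9)
= 6.626e-34 / 3.4250e-07
= 1.9346e-27 kg*m/s

1.9346e-27


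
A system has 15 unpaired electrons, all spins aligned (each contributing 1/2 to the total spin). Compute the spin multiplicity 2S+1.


Total spin S = N * (1/2) = 15 * 0.5 = 7.5
Spin multiplicity = 2S + 1
= 2 * 7.5 + 1
= 16

16


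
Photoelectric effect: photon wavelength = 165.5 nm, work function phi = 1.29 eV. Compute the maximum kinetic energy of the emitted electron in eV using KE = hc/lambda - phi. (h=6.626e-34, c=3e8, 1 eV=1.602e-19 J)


E_photon = hc / lambda
= (6.626e-34)(3e8) / (165.5e-9)
= 1.2011e-18 J
= 7.4974 eV
KE = E_photon - phi
= 7.4974 - 1.29
= 6.2074 eV

6.2074


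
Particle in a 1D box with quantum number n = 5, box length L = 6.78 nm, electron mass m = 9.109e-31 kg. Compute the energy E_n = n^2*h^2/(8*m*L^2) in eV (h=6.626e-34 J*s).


E = n^2 * h^2 / (8 * m * L^2)
= 5^2 * (6.626e-34)^2 / (8 * 9.109e-31 * (6.78e-9)^2)
= 25 * 4.3904e-67 / (8 * 9.109e-31 * 4.5968e-17)
= 3.2766e-20 J
= 0.2045 eV

0.2045


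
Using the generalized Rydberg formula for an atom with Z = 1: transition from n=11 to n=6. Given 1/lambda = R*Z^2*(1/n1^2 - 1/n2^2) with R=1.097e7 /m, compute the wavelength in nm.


1/lambda = R * Z^2 * (1/n1^2 - 1/n2^2)
= 1.097e7 * 1^2 * (1/6^2 - 1/11^2)
= 1.097e7 * 1 * (0.027778 - 0.008264)
= 2.1406e+05 /m
lambda = 1 / 2.1406e+05
= 4671.5642 nm

4671.5642


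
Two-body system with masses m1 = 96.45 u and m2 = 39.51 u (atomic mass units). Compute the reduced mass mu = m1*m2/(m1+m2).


mu = m1 * m2 / (m1 + m2)
= 96.45 * 39.51 / (96.45 + 39.51)
= 3810.7395 / 135.96
= 28.0284 u

28.0284


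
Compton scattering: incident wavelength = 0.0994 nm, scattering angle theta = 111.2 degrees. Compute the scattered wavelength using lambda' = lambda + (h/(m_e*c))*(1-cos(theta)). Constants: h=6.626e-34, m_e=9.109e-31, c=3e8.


Compton wavelength: h/(m_e*c) = 2.4247e-12 m
d_lambda = 2.4247e-12 * (1 - cos(111.2 deg))
= 2.4247e-12 * 1.361625
= 3.3015e-12 m = 0.003302 nm
lambda' = 0.0994 + 0.003302
= 0.102702 nm

0.102702


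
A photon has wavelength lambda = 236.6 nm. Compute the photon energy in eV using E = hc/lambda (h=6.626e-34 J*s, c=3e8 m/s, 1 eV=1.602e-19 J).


E = hc / lambda
= (6.626e-34)(3e8) / (236.6e-9)
= 1.9878e-25 / 2.3660e-07
= 8.4015e-19 J
Converting to eV: 8.4015e-19 / 1.602e-19
= 5.2444 eV

5.2444


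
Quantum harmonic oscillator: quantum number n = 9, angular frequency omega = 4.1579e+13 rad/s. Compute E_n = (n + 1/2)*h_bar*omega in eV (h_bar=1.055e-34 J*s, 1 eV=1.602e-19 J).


E = (n + 1/2) * h_bar * omega
= (9 + 0.5) * 1.055e-34 * 4.1579e+13
= 9.5 * 4.3866e-21
= 4.1673e-20 J
= 0.2601 eV

0.2601


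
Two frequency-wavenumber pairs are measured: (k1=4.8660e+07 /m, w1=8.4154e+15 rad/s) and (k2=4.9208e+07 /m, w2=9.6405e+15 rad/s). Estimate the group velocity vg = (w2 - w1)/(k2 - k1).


vg = (w2 - w1) / (k2 - k1)
= (9.6405e+15 - 8.4154e+15) / (4.9208e+07 - 4.8660e+07)
= 1.2251e+15 / 5.4800e+05
= 2.2356e+09 m/s

2.2356e+09


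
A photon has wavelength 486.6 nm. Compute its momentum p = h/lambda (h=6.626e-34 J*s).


p = h / lambda
= 6.626e-34 / (486.6e-9)
= 6.626e-34 / 4.8660e-07
= 1.3617e-27 kg*m/s

1.3617e-27


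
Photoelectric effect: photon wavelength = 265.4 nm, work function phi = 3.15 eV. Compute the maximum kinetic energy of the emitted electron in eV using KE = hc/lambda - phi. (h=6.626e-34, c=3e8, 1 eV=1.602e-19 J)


E_photon = hc / lambda
= (6.626e-34)(3e8) / (265.4e-9)
= 7.4898e-19 J
= 4.6753 eV
KE = E_photon - phi
= 4.6753 - 3.15
= 1.5253 eV

1.5253


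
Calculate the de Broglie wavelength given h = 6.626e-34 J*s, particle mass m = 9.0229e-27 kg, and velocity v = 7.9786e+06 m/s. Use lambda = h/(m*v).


lambda = h / (m * v)
= 6.626e-34 / (9.0229e-27 * 7.9786e+06)
= 6.626e-34 / 7.1990e-20
= 9.2040e-15 m

9.2040e-15


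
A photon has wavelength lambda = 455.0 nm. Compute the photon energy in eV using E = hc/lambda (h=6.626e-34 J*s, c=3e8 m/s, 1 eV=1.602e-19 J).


E = hc / lambda
= (6.626e-34)(3e8) / (455.0e-9)
= 1.9878e-25 / 4.5500e-07
= 4.3688e-19 J
Converting to eV: 4.3688e-19 / 1.602e-19
= 2.7271 eV

2.7271


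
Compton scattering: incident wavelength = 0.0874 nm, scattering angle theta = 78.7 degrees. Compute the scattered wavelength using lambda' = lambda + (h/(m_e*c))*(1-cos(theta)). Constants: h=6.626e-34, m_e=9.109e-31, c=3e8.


Compton wavelength: h/(m_e*c) = 2.4247e-12 m
d_lambda = 2.4247e-12 * (1 - cos(78.7 deg))
= 2.4247e-12 * 0.804054
= 1.9496e-12 m = 0.00195 nm
lambda' = 0.0874 + 0.00195
= 0.08935 nm

0.08935


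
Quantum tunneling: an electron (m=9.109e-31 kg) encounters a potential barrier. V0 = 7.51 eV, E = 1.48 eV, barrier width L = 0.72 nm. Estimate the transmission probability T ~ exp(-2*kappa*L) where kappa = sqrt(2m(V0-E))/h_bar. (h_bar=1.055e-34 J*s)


V0 - E = 6.03 eV = 9.6601e-19 J
kappa = sqrt(2 * m * (V0-E)) / h_bar
= sqrt(2 * 9.109e-31 * 9.6601e-19) / 1.055e-34
= 1.2574e+10 /m
2*kappa*L = 2 * 1.2574e+10 * 0.72e-9
= 18.1072
T = exp(-18.1072) = 1.368236e-08

1.368236e-08


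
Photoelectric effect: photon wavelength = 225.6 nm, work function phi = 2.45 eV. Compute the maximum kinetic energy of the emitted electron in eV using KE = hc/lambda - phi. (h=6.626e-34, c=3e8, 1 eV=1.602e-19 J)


E_photon = hc / lambda
= (6.626e-34)(3e8) / (225.6e-9)
= 8.8112e-19 J
= 5.5001 eV
KE = E_photon - phi
= 5.5001 - 2.45
= 3.0501 eV

3.0501


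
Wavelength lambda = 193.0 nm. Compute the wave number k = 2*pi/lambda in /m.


k = 2 * pi / lambda
= 6.2832 / (193.0e-9)
= 6.2832 / 1.9300e-07
= 3.2555e+07 /m

3.2555e+07


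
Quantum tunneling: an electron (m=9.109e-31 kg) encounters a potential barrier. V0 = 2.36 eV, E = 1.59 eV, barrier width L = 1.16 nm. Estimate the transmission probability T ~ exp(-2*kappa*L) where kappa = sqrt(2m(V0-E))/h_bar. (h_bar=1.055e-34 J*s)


V0 - E = 0.77 eV = 1.2335e-19 J
kappa = sqrt(2 * m * (V0-E)) / h_bar
= sqrt(2 * 9.109e-31 * 1.2335e-19) / 1.055e-34
= 4.4934e+09 /m
2*kappa*L = 2 * 4.4934e+09 * 1.16e-9
= 10.4247
T = exp(-10.4247) = 2.969077e-05

2.969077e-05


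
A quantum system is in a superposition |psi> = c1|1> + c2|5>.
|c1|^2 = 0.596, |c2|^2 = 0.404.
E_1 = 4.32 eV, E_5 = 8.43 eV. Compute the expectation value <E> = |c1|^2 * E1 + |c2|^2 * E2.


<E> = |c1|^2 * E1 + |c2|^2 * E2
= 0.596 * 4.32 + 0.404 * 8.43
= 2.5747 + 3.4057
= 5.9804 eV

5.9804


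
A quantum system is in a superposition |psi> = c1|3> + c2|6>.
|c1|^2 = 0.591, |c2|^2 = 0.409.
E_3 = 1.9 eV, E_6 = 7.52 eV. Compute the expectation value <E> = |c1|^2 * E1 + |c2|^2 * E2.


<E> = |c1|^2 * E1 + |c2|^2 * E2
= 0.591 * 1.9 + 0.409 * 7.52
= 1.1229 + 3.0757
= 4.1986 eV

4.1986


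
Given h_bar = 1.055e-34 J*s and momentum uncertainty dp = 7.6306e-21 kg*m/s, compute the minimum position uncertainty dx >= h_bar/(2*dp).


dx = h_bar / (2 * dp)
= 1.055e-34 / (2 * 7.6306e-21)
= 1.055e-34 / 1.5261e-20
= 6.9130e-15 m

6.9130e-15


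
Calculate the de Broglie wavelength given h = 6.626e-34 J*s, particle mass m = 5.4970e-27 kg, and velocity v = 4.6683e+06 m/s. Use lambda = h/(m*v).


lambda = h / (m * v)
= 6.626e-34 / (5.4970e-27 * 4.6683e+06)
= 6.626e-34 / 2.5662e-20
= 2.5821e-14 m

2.5821e-14


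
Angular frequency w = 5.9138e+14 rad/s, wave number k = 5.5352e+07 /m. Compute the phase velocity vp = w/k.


vp = w / k
= 5.9138e+14 / 5.5352e+07
= 1.0684e+07 m/s

1.0684e+07


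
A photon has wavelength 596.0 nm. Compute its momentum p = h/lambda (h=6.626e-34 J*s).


p = h / lambda
= 6.626e-34 / (596.0e-9)
= 6.626e-34 / 5.9600e-07
= 1.1117e-27 kg*m/s

1.1117e-27


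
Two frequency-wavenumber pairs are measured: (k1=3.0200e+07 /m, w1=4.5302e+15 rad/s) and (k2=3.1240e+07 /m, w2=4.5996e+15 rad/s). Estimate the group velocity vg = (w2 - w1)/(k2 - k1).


vg = (w2 - w1) / (k2 - k1)
= (4.5996e+15 - 4.5302e+15) / (3.1240e+07 - 3.0200e+07)
= 6.9400e+13 / 1.0400e+06
= 6.6731e+07 m/s

6.6731e+07
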